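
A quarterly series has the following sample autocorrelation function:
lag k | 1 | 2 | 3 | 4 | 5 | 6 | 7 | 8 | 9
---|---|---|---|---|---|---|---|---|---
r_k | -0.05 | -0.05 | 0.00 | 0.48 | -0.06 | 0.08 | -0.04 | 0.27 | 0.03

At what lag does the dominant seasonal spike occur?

4

The largest autocorrelation is r_4 = 0.48, with a weaker echo at lag 8 (0.27); the remaining lags stay at or below 0.08.
The dominant spike at lag 4 indicates a seasonal period of 4.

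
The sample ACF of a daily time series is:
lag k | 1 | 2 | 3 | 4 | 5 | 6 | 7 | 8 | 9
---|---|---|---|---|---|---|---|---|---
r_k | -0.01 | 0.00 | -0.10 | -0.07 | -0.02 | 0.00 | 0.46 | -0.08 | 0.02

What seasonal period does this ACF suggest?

The largest autocorrelation is r_7 = 0.46; the remaining lags stay at or below 0.02.
The dominant spike at lag 7 indicates a seasonal period of 7.

7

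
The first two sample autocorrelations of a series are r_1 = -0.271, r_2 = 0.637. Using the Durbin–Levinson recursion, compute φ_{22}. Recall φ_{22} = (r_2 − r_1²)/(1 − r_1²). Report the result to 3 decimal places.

0.608

φ_{22} = (r_2 − r_1²) / (1 − r_1²)
r_1² = (-0.271)² = 0.073441
Numerator = 0.637 − 0.0734 = 0.5636; denominator = 1 − 0.0734 = 0.9266
φ_{22} = 0.5636 / 0.9266 = 0.608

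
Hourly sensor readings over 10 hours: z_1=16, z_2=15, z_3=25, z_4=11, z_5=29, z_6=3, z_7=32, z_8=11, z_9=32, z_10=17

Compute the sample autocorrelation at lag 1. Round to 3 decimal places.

Mean z̄ = (16 + 15 + 25 + 11 + 29 + 3 + 32 + 11 + 32 + 17)/10 = 19.1000
Numerator Σ_{t=1}^{9}(z_t−z̄)(z_{t+1}−z̄) = -742.6100
Denominator Σ(z_t−z̄)² = 886.9000
r_1 = -742.6100 / 886.9000 = -0.837

-0.837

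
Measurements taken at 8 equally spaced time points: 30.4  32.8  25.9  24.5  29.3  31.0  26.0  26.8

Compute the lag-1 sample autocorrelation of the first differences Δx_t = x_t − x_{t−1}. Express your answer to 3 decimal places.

First differences Δx: 2.4, -6.9, -1.4, 4.8, 1.7, -5.0, 0.8
Mean of differences = -0.5143
Numerator Σ(Δx_t−Δx̄)(Δx_{t+1}−Δx̄) = -21.7216
Denominator Σ(Δx_t−Δx̄)² = 105.0486
r_1(Δx) = -21.7216 / 105.0486 = -0.207

-0.207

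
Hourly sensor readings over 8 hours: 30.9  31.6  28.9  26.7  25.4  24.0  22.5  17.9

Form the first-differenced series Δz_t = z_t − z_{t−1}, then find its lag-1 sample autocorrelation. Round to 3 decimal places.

First differences Δz: 0.7, -2.7, -2.2, -1.3, -1.4, -1.5, -4.6
Mean of differences = -1.8571
Numerator Σ(Δz_t−Δz̄)(Δz_{t+1}−Δz̄) = -2.6190
Denominator Σ(Δz_t−Δz̄)² = 15.5371
r_1(Δz) = -2.6190 / 15.5371 = -0.169

-0.169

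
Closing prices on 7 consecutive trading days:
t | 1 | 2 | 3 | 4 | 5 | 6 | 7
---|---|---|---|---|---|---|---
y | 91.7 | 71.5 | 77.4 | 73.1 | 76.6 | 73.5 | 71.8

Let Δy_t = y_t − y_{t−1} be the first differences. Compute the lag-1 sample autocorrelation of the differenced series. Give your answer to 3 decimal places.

-0.404

First differences Δy: -20.2, 5.9, -4.3, 3.5, -3.1, -1.7
Mean of differences = -3.3167
Numerator Σ(Δy_t−Δȳ)(Δy_{t+1}−Δȳ) = -169.5469
Denominator Σ(Δy_t−Δȳ)² = 420.0883
r_1(Δy) = -169.5469 / 420.0883 = -0.404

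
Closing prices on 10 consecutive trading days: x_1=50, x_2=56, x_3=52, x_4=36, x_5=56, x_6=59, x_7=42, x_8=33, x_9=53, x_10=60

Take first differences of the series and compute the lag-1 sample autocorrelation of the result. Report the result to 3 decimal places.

First differences Δx: 6, -4, -16, 20, 3, -17, -9, 20, 7
Mean of differences = 1.1111
Numerator Σ(Δx_t−Δx̄)(Δx_{t+1}−Δx̄) = -155.9012
Denominator Σ(Δx_t−Δx̄)² = 1524.8889
r_1(Δx) = -155.9012 / 1524.8889 = -0.102

-0.102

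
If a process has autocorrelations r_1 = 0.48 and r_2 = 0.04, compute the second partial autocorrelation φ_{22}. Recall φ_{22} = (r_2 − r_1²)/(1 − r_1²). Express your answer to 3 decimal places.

φ_{22} = (r_2 − r_1²) / (1 − r_1²)
r_1² = (0.48)² = 0.2304
Numerator = 0.04 − 0.2304 = -0.1904; denominator = 1 − 0.2304 = 0.7696
φ_{22} = -0.1904 / 0.7696 = -0.247

-0.247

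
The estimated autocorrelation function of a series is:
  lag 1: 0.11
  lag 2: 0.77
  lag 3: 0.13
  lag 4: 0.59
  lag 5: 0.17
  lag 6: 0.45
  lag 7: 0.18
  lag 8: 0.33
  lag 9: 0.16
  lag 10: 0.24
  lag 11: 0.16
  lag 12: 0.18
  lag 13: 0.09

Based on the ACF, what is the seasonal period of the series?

The largest autocorrelation is r_2 = 0.77, with weaker echoes at lags 4 (0.59), 6 (0.45), 8 (0.33) and 10 (0.24); the remaining lags stay at or below 0.18.
The dominant spike at lag 2 indicates a seasonal period of 2.

2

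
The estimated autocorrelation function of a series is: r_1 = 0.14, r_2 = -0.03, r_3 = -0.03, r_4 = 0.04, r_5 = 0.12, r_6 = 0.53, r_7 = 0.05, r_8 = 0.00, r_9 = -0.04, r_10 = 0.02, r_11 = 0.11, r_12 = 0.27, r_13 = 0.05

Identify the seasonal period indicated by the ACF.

The largest autocorrelation is r_6 = 0.53, with a weaker echo at lag 12 (0.27); the remaining lags stay at or below 0.14.
The dominant spike at lag 6 indicates a seasonal period of 6.

6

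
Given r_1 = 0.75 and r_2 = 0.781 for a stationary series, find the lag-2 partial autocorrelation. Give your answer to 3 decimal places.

0.499

φ_{22} = (r_2 − r_1²) / (1 − r_1²)
r_1² = (0.75)² = 0.5625
Numerator = 0.781 − 0.5625 = 0.2185; denominator = 1 − 0.5625 = 0.4375
φ_{22} = 0.2185 / 0.4375 = 0.499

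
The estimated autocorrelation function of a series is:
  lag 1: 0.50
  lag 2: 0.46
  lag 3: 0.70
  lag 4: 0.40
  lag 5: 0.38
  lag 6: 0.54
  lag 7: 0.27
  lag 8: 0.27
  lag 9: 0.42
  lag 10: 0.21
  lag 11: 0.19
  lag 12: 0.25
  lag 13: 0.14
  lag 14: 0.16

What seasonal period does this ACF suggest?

3

The largest autocorrelation is r_3 = 0.70, with a weaker echo at lag 6 (0.54); the remaining lags stay at or below 0.50. The elevated value at lag 1 (0.50), dropping to 0.46 at lag 2, reflects decaying short-term dependence rather than seasonality.
The dominant spike at lag 3 indicates a seasonal period of 3.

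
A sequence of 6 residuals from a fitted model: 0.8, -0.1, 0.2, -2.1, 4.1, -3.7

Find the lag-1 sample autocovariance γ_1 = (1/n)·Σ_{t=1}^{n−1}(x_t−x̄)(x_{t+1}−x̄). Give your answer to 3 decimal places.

-4.006

Mean x̄ = (0.8 − 0.1 + 0.2 − 2.1 + 4.1 − 3.7)/6 = -0.1333
Deviations: 0.9333, 0.0333, 0.3333, -1.9667, 4.2333, -3.5667
Σ_{t=1}^{5}(x_t−x̄)(x_{t+1}−x̄) = -24.0378
γ_1 = -24.0378 / 6 = -4.006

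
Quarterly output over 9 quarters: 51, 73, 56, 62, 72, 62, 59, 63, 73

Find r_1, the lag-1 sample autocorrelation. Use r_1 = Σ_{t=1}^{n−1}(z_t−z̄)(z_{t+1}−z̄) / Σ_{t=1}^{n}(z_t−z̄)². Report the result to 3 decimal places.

Mean z̄ = (51 + 73 + 56 + 62 + 72 + 62 + 59 + 63 + 73)/9 = 63.4444
Numerator Σ_{t=1}^{8}(z_t−z̄)(z_{t+1}−z̄) = -199.8642
Denominator Σ(z_t−z̄)² = 490.2222
r_1 = -199.8642 / 490.2222 = -0.408

-0.408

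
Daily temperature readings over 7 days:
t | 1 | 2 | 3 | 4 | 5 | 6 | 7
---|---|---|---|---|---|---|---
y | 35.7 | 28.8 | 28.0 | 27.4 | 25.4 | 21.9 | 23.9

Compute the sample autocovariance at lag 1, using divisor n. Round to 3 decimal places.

6.021

Mean ȳ = (35.7 + 28.8 + 28.0 + 27.4 + 25.4 + 21.9 + 23.9)/7 = 27.3000
Σ_{t=1}^{6}(y_t−ȳ)(y_{t+1}−ȳ) = 42.1500
γ_1 = 42.1500 / 7 = 6.021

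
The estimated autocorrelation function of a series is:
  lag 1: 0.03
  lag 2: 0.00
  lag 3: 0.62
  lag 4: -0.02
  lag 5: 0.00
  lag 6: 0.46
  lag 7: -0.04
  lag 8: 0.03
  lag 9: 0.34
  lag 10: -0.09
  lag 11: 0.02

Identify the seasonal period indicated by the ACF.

The largest autocorrelation is r_3 = 0.62, with weaker echoes at lags 6 (0.46) and 9 (0.34); the remaining lags stay at or below 0.03.
The dominant spike at lag 3 indicates a seasonal period of 3.

3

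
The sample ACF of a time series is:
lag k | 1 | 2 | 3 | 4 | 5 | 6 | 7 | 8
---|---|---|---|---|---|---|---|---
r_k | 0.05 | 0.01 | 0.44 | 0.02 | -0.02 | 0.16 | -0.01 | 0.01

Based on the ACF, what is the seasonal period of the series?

3

The largest autocorrelation is r_3 = 0.44, with a weaker echo at lag 6 (0.16); the remaining lags stay at or below 0.05.
The dominant spike at lag 3 indicates a seasonal period of 3.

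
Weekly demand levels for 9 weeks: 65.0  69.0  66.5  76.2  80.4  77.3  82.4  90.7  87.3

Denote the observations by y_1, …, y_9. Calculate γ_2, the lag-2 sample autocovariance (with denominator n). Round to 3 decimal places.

Mean ȳ = (65.0 + 69.0 + 66.5 + 76.2 + 80.4 + 77.3 + 82.4 + 90.7 + 87.3)/9 = 77.2000
Σ_{t=1}^{7}(y_t−ȳ)(y_{t+2}−ȳ) = 174.9100
γ_2 = 174.9100 / 9 = 19.434

19.434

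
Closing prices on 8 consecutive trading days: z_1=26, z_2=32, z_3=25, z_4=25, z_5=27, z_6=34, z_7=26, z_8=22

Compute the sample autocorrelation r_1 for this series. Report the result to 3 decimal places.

-0.128

Mean z̄ = (26 + 32 + 25 + 25 + 27 + 34 + 26 + 22)/8 = 27.1250
Σ(z_t−z̄)(z_{t+1}−z̄) = (-5.4844) + (-10.3594) + (4.5156) + (0.2656) + (-0.8594) + (-7.7344) + (5.7656) = -13.8906
Denominator Σ(z_t−z̄)² = 108.8750
r_1 = -13.8906 / 108.8750 = -0.128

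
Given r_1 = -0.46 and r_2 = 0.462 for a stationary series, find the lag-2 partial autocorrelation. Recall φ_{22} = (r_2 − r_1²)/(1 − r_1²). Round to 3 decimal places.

0.318

φ_{22} = (r_2 − r_1²) / (1 − r_1²)
r_1² = (-0.46)² = 0.2116
Numerator = 0.462 − 0.2116 = 0.2504; denominator = 1 − 0.2116 = 0.7884
φ_{22} = 0.2504 / 0.7884 = 0.318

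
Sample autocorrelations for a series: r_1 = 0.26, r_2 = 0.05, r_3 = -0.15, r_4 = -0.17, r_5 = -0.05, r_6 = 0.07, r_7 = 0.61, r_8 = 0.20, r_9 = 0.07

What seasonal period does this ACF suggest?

The largest autocorrelation is r_7 = 0.61; the remaining lags stay at or below 0.26. The elevated value at lag 1 (0.26), dropping to 0.05 at lag 2, reflects decaying short-term dependence rather than seasonality.
The dominant spike at lag 7 indicates a seasonal period of 7.

7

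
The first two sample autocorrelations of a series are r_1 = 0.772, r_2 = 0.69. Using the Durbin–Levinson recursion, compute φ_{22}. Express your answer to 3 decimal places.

φ_{22} = (r_2 − r_1²) / (1 − r_1²)
r_1² = (0.772)² = 0.595984
Numerator = 0.69 − 0.5960 = 0.0940; denominator = 1 − 0.5960 = 0.4040
φ_{22} = 0.0940 / 0.4040 = 0.233

0.233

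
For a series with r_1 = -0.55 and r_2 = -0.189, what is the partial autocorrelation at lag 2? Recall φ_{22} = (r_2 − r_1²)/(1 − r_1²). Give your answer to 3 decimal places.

φ_{22} = (r_2 − r_1²) / (1 − r_1²)
r_1² = (-0.55)² = 0.3025
Numerator = -0.189 − 0.3025 = -0.4915; denominator = 1 − 0.3025 = 0.6975
φ_{22} = -0.4915 / 0.6975 = -0.705

-0.705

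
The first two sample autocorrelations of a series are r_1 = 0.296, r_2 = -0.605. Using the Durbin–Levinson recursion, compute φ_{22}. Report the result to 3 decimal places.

-0.759

φ_{22} = (r_2 − r_1²) / (1 − r_1²)
r_1² = (0.296)² = 0.087616
Numerator = -0.605 − 0.0876 = -0.6926; denominator = 1 − 0.0876 = 0.9124
φ_{22} = -0.6926 / 0.9124 = -0.759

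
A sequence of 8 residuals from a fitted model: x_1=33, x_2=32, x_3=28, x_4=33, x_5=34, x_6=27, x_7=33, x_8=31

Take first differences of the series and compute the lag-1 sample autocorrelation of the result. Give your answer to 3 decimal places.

First differences Δx: -1, -4, 5, 1, -7, 6, -2
Mean of differences = -0.2857
Numerator Σ(Δx_t−Δx̄)(Δx_{t+1}−Δx̄) = -71.7959
Denominator Σ(Δx_t−Δx̄)² = 131.4286
r_1(Δx) = -71.7959 / 131.4286 = -0.546

-0.546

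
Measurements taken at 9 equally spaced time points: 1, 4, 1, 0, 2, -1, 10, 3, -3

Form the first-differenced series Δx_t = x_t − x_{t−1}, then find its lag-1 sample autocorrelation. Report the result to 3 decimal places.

-0.351

First differences Δx: 3, -3, -1, 2, -3, 11, -7, -6
Mean of differences = -0.5000
Numerator Σ(Δx_t−Δx̄)(Δx_{t+1}−Δx̄) = -82.7500
Denominator Σ(Δx_t−Δx̄)² = 236.0000
r_1(Δx) = -82.7500 / 236.0000 = -0.351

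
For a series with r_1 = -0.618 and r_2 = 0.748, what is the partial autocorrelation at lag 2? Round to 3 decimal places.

0.592

φ_{22} = (r_2 − r_1²) / (1 − r_1²)
r_1² = (-0.618)² = 0.381924
Numerator = 0.748 − 0.3819 = 0.3661; denominator = 1 − 0.3819 = 0.6181
φ_{22} = 0.3661 / 0.6181 = 0.592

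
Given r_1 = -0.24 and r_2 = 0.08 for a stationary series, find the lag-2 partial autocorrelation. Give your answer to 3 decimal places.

φ_{22} = (r_2 − r_1²) / (1 − r_1²)
r_1² = (-0.24)² = 0.0576
Numerator = 0.08 − 0.0576 = 0.0224; denominator = 1 − 0.0576 = 0.9424
φ_{22} = 0.0224 / 0.9424 = 0.024

0.024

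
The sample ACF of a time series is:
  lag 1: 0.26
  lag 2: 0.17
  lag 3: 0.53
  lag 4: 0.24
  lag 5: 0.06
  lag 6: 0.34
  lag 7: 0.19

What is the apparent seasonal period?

The largest autocorrelation is r_3 = 0.53, with a weaker echo at lag 6 (0.34); the remaining lags stay at or below 0.26. The elevated value at lag 1 (0.26), dropping to 0.17 at lag 2, reflects decaying short-term dependence rather than seasonality.
The dominant spike at lag 3 indicates a seasonal period of 3.

3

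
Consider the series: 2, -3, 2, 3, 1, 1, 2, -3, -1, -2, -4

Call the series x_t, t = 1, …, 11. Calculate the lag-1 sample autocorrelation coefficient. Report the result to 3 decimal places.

0.113

Mean x̄ = (2 − 3 + 2 + 3 + 1 + 1 + 2 − 3 − 1 − 2 − 4)/11 = -0.1818
Numerator Σ_{t=1}^{10}(x_t−x̄)(x_{t+1}−x̄) = 6.9669
Denominator Σ(x_t−x̄)² = 61.6364
r_1 = 6.9669 / 61.6364 = 0.113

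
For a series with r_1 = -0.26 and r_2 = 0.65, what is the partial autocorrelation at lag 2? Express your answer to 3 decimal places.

0.625

φ_{22} = (r_2 − r_1²) / (1 − r_1²)
r_1² = (-0.26)² = 0.0676
Numerator = 0.65 − 0.0676 = 0.5824; denominator = 1 − 0.0676 = 0.9324
φ_{22} = 0.5824 / 0.9324 = 0.625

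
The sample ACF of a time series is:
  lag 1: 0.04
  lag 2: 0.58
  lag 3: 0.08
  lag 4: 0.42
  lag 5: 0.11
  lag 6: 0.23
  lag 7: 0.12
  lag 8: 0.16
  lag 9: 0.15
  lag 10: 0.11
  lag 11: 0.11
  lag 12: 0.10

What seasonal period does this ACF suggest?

The largest autocorrelation is r_2 = 0.58, with weaker echoes at lags 4 (0.42), 6 (0.23) and 8 (0.16); the remaining lags stay at or below 0.15.
The dominant spike at lag 2 indicates a seasonal period of 2.

2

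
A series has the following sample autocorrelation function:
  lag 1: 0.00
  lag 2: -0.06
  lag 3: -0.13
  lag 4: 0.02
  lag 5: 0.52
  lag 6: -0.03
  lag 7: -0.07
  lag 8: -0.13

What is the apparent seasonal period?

5

The largest autocorrelation is r_5 = 0.52; the remaining lags stay at or below 0.02.
The dominant spike at lag 5 indicates a seasonal period of 5.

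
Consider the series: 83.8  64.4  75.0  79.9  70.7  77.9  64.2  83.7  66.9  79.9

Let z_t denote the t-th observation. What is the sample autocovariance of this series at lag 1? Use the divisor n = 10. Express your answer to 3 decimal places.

Mean z̄ = (83.8 + 64.4 + 75.0 + 79.9 + 70.7 + 77.9 + 64.2 + 83.7 + 66.9 + 79.9)/10 = 74.6400
Σ_{t=1}^{9}(z_t−z̄)(z_{t+1}−z̄) = -368.6176
γ_1 = -368.6176 / 10 = -36.862

-36.862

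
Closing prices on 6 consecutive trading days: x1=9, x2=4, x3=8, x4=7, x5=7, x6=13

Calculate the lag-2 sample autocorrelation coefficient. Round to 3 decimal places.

Mean x̄ = (9 + 4 + 8 + 7 + 7 + 13)/6 = 8.0000
Deviations from mean: 1.0000, -4.0000, 0.0000, -1.0000, -1.0000, 5.0000
Σ(x_t−x̄)(x_{t+2}−x̄) = (0.0000) + (4.0000) + (0.0000) + (-5.0000) = -1.0000
Denominator Σ(x_t−x̄)² = 44.0000
r_2 = -1.0000 / 44.0000 = -0.023

-0.023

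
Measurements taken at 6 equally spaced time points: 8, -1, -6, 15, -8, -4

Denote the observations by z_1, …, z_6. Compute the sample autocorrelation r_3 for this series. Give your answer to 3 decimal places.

Mean z̄ = (8 − 1 − 6 + 15 − 8 − 4)/6 = 0.6667
Deviations from mean: 7.3333, -1.6667, -6.6667, 14.3333, -8.6667, -4.6667
Σ(z_t−z̄)(z_{t+3}−z̄) = (105.1111) + (14.4444) + (31.1111) = 150.6667
Denominator Σ(z_t−z̄)² = 403.3333
r_3 = 150.6667 / 403.3333 = 0.374

0.374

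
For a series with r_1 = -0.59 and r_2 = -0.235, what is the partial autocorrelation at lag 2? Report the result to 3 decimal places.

φ_{22} = (r_2 − r_1²) / (1 − r_1²)
r_1² = (-0.59)² = 0.3481
Numerator = -0.235 − 0.3481 = -0.5831; denominator = 1 − 0.3481 = 0.6519
φ_{22} = -0.5831 / 0.6519 = -0.894

-0.894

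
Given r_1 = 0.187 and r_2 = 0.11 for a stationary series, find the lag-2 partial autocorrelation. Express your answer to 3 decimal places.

φ_{22} = (r_2 − r_1²) / (1 − r_1²)
r_1² = (0.187)² = 0.034969
Numerator = 0.11 − 0.0350 = 0.0750; denominator = 1 − 0.0350 = 0.9650
φ_{22} = 0.0750 / 0.9650 = 0.078

0.078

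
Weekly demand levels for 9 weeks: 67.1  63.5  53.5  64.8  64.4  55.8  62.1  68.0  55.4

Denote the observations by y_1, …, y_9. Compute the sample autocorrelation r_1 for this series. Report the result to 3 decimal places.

Mean ȳ = (67.1 + 63.5 + 53.5 + 64.8 + 64.4 + 55.8 + 62.1 + 68.0 + 55.4)/9 = 61.6222
Numerator Σ_{t=1}^{8}(y_t−ȳ)(y_{t+1}−ȳ) = -77.5405
Denominator Σ(y_t−ȳ)² = 230.8356
r_1 = -77.5405 / 230.8356 = -0.336

-0.336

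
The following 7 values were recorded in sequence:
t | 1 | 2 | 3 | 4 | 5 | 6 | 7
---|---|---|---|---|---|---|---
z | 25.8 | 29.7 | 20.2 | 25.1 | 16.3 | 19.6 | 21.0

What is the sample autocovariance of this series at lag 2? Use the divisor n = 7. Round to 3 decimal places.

3.902

Mean z̄ = (25.8 + 29.7 + 20.2 + 25.1 + 16.3 + 19.6 + 21.0)/7 = 22.5286
Σ_{t=1}^{5}(z_t−z̄)(z_{t+2}−z̄) = 27.3169
γ_2 = 27.3169 / 7 = 3.902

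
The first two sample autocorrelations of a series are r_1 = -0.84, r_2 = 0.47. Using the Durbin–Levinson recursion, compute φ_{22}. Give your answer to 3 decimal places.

-0.800

φ_{22} = (r_2 − r_1²) / (1 − r_1²)
r_1² = (-0.84)² = 0.7056
Numerator = 0.47 − 0.7056 = -0.2356; denominator = 1 − 0.7056 = 0.2944
φ_{22} = -0.2356 / 0.2944 = -0.800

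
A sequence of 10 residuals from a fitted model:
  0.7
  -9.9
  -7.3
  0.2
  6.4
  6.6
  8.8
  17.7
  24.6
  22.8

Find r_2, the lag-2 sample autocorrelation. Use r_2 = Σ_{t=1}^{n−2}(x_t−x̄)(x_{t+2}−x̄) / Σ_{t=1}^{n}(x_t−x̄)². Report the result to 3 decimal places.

0.329

Mean x̄ = (0.7 − 9.9 − 7.3 + 0.2 + 6.4 + 6.6 + 8.8 + 17.7 + 24.6 + 22.8)/10 = 7.0600
Numerator Σ_{t=1}^{8}(x_t−x̄)(x_{t+2}−x̄) = 412.2588
Denominator Σ(x_t−x̄)² = 1253.6440
r_2 = 412.2588 / 1253.6440 = 0.329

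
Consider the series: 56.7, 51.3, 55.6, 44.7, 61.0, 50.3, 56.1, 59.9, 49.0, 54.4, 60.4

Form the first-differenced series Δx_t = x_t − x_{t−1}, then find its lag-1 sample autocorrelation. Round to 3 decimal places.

-0.684

First differences Δx: -5.4, 4.3, -10.9, 16.3, -10.7, 5.8, 3.8, -10.9, 5.4, 6.0
Mean of differences = 0.3700
Numerator Σ(Δx_t−Δx̄)(Δx_{t+1}−Δx̄) = -531.3539
Denominator Σ(Δx_t−Δx̄)² = 777.3210
r_1(Δx) = -531.3539 / 777.3210 = -0.684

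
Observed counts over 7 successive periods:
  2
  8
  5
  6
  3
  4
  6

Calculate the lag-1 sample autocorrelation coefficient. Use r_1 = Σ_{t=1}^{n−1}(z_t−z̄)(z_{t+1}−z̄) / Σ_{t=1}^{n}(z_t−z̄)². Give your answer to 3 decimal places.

Mean z̄ = (2 + 8 + 5 + 6 + 3 + 4 + 6)/7 = 4.8571
Σ(z_t−z̄)(z_{t+1}−z̄) = (-8.9796) + (0.4490) + (0.1633) + (-2.1224) + (1.5918) + (-0.9796) = -9.8776
Denominator Σ(z_t−z̄)² = 24.8571
r_1 = -9.8776 / 24.8571 = -0.397

-0.397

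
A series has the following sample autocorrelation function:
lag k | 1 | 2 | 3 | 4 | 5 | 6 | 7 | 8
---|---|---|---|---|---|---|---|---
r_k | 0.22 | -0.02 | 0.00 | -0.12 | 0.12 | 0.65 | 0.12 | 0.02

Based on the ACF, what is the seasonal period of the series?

The largest autocorrelation is r_6 = 0.65; the remaining lags stay at or below 0.22.
The dominant spike at lag 6 indicates a seasonal period of 6.

6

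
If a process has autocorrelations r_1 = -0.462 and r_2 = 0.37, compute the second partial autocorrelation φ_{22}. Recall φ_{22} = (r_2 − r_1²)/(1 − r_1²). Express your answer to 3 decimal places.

φ_{22} = (r_2 − r_1²) / (1 − r_1²)
r_1² = (-0.462)² = 0.213444
Numerator = 0.37 − 0.2134 = 0.1566; denominator = 1 − 0.2134 = 0.7866
φ_{22} = 0.1566 / 0.7866 = 0.199

0.199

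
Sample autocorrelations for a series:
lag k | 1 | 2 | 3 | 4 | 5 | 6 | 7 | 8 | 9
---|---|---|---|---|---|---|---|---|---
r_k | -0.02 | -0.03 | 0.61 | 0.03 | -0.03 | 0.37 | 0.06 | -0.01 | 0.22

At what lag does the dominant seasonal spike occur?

3

The largest autocorrelation is r_3 = 0.61, with weaker echoes at lags 6 (0.37) and 9 (0.22); the remaining lags stay at or below 0.06.
The dominant spike at lag 3 indicates a seasonal period of 3.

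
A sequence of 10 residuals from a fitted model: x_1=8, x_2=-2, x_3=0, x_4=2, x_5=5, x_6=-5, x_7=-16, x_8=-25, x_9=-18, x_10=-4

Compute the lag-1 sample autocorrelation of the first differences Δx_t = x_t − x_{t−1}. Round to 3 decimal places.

First differences Δx: -10, 2, 2, 3, -10, -11, -9, 7, 14
Mean of differences = -1.3333
Numerator Σ(Δx_t−Δx̄)(Δx_{t+1}−Δx̄) = 180.8889
Denominator Σ(Δx_t−Δx̄)² = 648.0000
r_1(Δx) = 180.8889 / 648.0000 = 0.279

0.279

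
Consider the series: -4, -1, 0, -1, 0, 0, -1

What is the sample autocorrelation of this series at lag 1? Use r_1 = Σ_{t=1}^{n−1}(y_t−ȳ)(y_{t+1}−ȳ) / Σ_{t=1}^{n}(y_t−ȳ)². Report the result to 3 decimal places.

Mean ȳ = (-4 − 1 + 0 − 1 + 0 + 0 − 1)/7 = -1.0000
Deviations from mean: -3.0000, 0.0000, 1.0000, 0.0000, 1.0000, 1.0000, 0.0000
Σ(y_t−ȳ)(y_{t+1}−ȳ) = (0.0000) + (0.0000) + (0.0000) + (0.0000) + (1.0000) + (0.0000) = 1.0000
Denominator Σ(y_t−ȳ)² = 12.0000
r_1 = 1.0000 / 12.0000 = 0.083

0.083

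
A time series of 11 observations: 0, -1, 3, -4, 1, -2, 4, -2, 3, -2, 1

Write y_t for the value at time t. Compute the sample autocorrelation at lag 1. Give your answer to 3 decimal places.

Mean ȳ = (0 − 1 + 3 − 4 + 1 − 2 + 4 − 2 + 3 − 2 + 1)/11 = 0.0909
Numerator Σ_{t=1}^{10}(y_t−ȳ)(y_{t+1}−ȳ) = -51.0083
Denominator Σ(y_t−ȳ)² = 64.9091
r_1 = -51.0083 / 64.9091 = -0.786

-0.786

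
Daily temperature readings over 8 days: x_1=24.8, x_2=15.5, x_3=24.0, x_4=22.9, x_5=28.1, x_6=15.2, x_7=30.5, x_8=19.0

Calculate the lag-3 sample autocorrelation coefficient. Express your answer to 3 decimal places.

Mean x̄ = (24.8 + 15.5 + 24.0 + 22.9 + 28.1 + 15.2 + 30.5 + 19.0)/8 = 22.5000
Deviations from mean: 2.3000, -7.0000, 1.5000, 0.4000, 5.6000, -7.3000, 8.0000, -3.5000
Numerator Σ_{t=1}^{5}(x_t−x̄)(x_{t+3}−x̄) = -65.6300
Denominator Σ(x_t−x̄)² = 217.6000
r_3 = -65.6300 / 217.6000 = -0.302

-0.302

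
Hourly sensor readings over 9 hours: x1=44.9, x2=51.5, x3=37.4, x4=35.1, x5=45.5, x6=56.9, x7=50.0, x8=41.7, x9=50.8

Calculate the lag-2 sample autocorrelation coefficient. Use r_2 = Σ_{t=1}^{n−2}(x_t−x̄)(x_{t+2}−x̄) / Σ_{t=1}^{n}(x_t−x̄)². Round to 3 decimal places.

-0.486

Mean x̄ = (44.9 + 51.5 + 37.4 + 35.1 + 45.5 + 56.9 + 50.0 + 41.7 + 50.8)/9 = 45.9778
Numerator Σ_{t=1}^{7}(x_t−x̄)(x_{t+2}−x̄) = -194.7843
Denominator Σ(x_t−x̄)² = 400.8156
r_2 = -194.7843 / 400.8156 = -0.486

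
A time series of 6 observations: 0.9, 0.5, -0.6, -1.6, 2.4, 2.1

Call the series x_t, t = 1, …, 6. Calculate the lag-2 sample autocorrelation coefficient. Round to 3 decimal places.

Mean x̄ = (0.9 + 0.5 − 0.6 − 1.6 + 2.4 + 2.1)/6 = 0.6167
Σ(x_t−x̄)(x_{t+2}−x̄) = (-0.3447) + (0.2586) + (-2.1697) + (-3.2881) = -5.5439
Denominator Σ(x_t−x̄)² = 11.8683
r_2 = -5.5439 / 11.8683 = -0.467

-0.467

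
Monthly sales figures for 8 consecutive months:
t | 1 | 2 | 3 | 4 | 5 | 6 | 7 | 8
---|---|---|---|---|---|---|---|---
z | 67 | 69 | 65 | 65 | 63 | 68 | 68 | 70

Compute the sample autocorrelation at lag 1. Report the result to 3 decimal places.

0.193

Mean z̄ = (67 + 69 + 65 + 65 + 63 + 68 + 68 + 70)/8 = 66.8750
Deviations from mean: 0.1250, 2.1250, -1.8750, -1.8750, -3.8750, 1.1250, 1.1250, 3.1250
Σ(z_t−z̄)(z_{t+1}−z̄) = (0.2656) + (-3.9844) + (3.5156) + (7.2656) + (-4.3594) + (1.2656) + (3.5156) = 7.4844
Denominator Σ(z_t−z̄)² = 38.8750
r_1 = 7.4844 / 38.8750 = 0.193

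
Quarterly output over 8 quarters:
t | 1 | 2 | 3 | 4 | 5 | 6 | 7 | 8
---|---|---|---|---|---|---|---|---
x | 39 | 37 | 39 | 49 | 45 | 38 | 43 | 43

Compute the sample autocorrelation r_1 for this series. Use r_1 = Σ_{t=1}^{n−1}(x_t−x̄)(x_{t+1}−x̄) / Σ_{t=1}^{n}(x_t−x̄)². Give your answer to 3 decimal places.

Mean x̄ = (39 + 37 + 39 + 49 + 45 + 38 + 43 + 43)/8 = 41.6250
Deviations from mean: -2.6250, -4.6250, -2.6250, 7.3750, 3.3750, -3.6250, 1.3750, 1.3750
Numerator Σ_{t=1}^{7}(x_t−x̄)(x_{t+1}−x̄) = 14.4844
Denominator Σ(x_t−x̄)² = 117.8750
r_1 = 14.4844 / 117.8750 = 0.123

0.123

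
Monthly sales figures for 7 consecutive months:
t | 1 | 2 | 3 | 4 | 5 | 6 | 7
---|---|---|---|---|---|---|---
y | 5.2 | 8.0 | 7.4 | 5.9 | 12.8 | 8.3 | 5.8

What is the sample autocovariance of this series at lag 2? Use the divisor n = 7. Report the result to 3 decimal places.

Mean ȳ = (5.2 + 8.0 + 7.4 + 5.9 + 12.8 + 8.3 + 5.8)/7 = 7.6286
Σ_{t=1}^{5}(y_t−ȳ)(y_{t+2}−ȳ) = -11.8859
γ_2 = -11.8859 / 7 = -1.698

-1.698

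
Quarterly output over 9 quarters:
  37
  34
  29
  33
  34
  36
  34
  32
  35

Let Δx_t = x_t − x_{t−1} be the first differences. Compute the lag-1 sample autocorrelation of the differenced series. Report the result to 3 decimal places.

-0.078

First differences Δx: -3, -5, 4, 1, 2, -2, -2, 3
Mean of differences = -0.2500
Numerator Σ(Δx_t−Δx̄)(Δx_{t+1}−Δx̄) = -5.5625
Denominator Σ(Δx_t−Δx̄)² = 71.5000
r_1(Δx) = -5.5625 / 71.5000 = -0.078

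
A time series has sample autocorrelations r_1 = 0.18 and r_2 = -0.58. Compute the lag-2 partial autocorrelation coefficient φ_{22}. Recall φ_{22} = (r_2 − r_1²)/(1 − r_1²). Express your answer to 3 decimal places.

-0.633

φ_{22} = (r_2 − r_1²) / (1 − r_1²)
r_1² = (0.18)² = 0.0324
Numerator = -0.58 − 0.0324 = -0.6124; denominator = 1 − 0.0324 = 0.9676
φ_{22} = -0.6124 / 0.9676 = -0.633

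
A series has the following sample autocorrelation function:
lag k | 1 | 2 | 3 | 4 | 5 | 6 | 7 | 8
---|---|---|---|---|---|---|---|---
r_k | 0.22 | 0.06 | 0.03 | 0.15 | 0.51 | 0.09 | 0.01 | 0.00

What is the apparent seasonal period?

The largest autocorrelation is r_5 = 0.51; the remaining lags stay at or below 0.22. The elevated value at lag 1 (0.22), dropping to 0.06 at lag 2, reflects decaying short-term dependence rather than seasonality.
The dominant spike at lag 5 indicates a seasonal period of 5.

5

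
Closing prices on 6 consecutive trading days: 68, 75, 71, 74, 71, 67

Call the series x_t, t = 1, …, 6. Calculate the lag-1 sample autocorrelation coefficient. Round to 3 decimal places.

Mean x̄ = (68 + 75 + 71 + 74 + 71 + 67)/6 = 71.0000
Deviations from mean: -3.0000, 4.0000, 0.0000, 3.0000, 0.0000, -4.0000
Σ(x_t−x̄)(x_{t+1}−x̄) = (-12.0000) + (0.0000) + (0.0000) + (0.0000) + (0.0000) = -12.0000
Denominator Σ(x_t−x̄)² = 50.0000
r_1 = -12.0000 / 50.0000 = -0.240

-0.240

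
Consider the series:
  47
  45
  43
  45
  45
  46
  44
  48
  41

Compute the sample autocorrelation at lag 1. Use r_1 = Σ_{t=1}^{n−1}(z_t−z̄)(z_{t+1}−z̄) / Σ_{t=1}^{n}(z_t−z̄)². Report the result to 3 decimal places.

Mean z̄ = (47 + 45 + 43 + 45 + 45 + 46 + 44 + 48 + 41)/9 = 44.8889
Numerator Σ_{t=1}^{8}(z_t−z̄)(z_{t+1}−z̄) = -15.9012
Denominator Σ(z_t−z̄)² = 34.8889
r_1 = -15.9012 / 34.8889 = -0.456

-0.456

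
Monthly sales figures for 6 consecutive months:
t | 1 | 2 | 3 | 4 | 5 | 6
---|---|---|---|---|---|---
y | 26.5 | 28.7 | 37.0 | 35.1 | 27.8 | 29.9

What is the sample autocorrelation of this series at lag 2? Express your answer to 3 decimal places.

-0.653

Mean ȳ = (26.5 + 28.7 + 37.0 + 35.1 + 27.8 + 29.9)/6 = 30.8333
Σ(y_t−ȳ)(y_{t+2}−ȳ) = (-26.7222) + (-9.1022) + (-18.7056) + (-3.9822) = -58.5122
Denominator Σ(y_t−ȳ)² = 89.6333
r_2 = -58.5122 / 89.6333 = -0.653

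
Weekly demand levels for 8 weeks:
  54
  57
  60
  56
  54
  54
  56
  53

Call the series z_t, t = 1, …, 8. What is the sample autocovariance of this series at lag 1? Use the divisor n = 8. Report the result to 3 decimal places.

Mean z̄ = (54 + 57 + 60 + 56 + 54 + 54 + 56 + 53)/8 = 55.5000
Σ_{t=1}^{7}(z_t−z̄)(z_{t+1}−z̄) = 6.2500
γ_1 = 6.2500 / 8 = 0.781

0.781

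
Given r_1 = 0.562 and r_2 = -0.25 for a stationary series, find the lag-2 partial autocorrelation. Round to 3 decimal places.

-0.827

φ_{22} = (r_2 − r_1²) / (1 − r_1²)
r_1² = (0.562)² = 0.315844
Numerator = -0.25 − 0.3158 = -0.5658; denominator = 1 − 0.3158 = 0.6842
φ_{22} = -0.5658 / 0.6842 = -0.827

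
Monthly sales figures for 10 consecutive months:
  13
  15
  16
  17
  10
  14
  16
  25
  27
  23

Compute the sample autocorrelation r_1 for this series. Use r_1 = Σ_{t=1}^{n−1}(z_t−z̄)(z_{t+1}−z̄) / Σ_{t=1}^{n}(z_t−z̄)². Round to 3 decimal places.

Mean z̄ = (13 + 15 + 16 + 17 + 10 + 14 + 16 + 25 + 27 + 23)/10 = 17.6000
Numerator Σ_{t=1}^{9}(z_t−z̄)(z_{t+1}−z̄) = 163.2400
Denominator Σ(z_t−z̄)² = 276.4000
r_1 = 163.2400 / 276.4000 = 0.591

0.591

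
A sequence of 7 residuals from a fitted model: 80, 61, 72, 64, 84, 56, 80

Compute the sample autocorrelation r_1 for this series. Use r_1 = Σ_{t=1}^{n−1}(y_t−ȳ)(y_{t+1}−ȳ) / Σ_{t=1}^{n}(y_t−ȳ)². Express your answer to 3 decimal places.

-0.748

Mean ȳ = (80 + 61 + 72 + 64 + 84 + 56 + 80)/7 = 71.0000
Numerator Σ_{t=1}^{6}(y_t−ȳ)(y_{t+1}−ȳ) = -528.0000
Denominator Σ(y_t−ȳ)² = 706.0000
r_1 = -528.0000 / 706.0000 = -0.748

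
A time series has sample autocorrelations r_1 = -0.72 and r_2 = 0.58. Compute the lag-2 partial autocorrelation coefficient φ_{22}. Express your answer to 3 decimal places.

0.128

φ_{22} = (r_2 − r_1²) / (1 − r_1²)
r_1² = (-0.72)² = 0.5184
Numerator = 0.58 − 0.5184 = 0.0616; denominator = 1 − 0.5184 = 0.4816
φ_{22} = 0.0616 / 0.4816 = 0.128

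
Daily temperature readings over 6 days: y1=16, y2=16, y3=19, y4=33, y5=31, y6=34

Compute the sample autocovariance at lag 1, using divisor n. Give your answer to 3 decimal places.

31.468

Mean ȳ = (16 + 16 + 19 + 33 + 31 + 34)/6 = 24.8333
Deviations: -8.8333, -8.8333, -5.8333, 8.1667, 6.1667, 9.1667
Σ_{t=1}^{5}(y_t−ȳ)(y_{t+1}−ȳ) = 188.8056
γ_1 = 188.8056 / 6 = 31.468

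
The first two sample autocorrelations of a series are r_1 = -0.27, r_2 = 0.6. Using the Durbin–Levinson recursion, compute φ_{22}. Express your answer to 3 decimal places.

φ_{22} = (r_2 − r_1²) / (1 − r_1²)
r_1² = (-0.27)² = 0.0729
Numerator = 0.6 − 0.0729 = 0.5271; denominator = 1 − 0.0729 = 0.9271
φ_{22} = 0.5271 / 0.9271 = 0.569

0.569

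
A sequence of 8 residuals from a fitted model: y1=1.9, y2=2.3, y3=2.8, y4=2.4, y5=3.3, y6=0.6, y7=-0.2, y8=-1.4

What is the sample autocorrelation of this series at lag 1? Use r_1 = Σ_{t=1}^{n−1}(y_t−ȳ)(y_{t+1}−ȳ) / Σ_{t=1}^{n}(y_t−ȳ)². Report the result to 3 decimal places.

0.487

Mean ȳ = (1.9 + 2.3 + 2.8 + 2.4 + 3.3 + 0.6 − 0.2 − 1.4)/8 = 1.4625
Deviations from mean: 0.4375, 0.8375, 1.3375, 0.9375, 1.8375, -0.8625, -1.6625, -2.8625
Σ(y_t−ȳ)(y_{t+1}−ȳ) = (0.3664) + (1.1202) + (1.2539) + (1.7227) + (-1.5848) + (1.4339) + (4.7589) = 9.0711
Denominator Σ(y_t−ȳ)² = 18.6388
r_1 = 9.0711 / 18.6388 = 0.487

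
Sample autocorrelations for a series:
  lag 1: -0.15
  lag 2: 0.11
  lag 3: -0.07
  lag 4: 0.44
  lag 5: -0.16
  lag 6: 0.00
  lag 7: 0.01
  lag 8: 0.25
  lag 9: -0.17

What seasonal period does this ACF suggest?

4

The largest autocorrelation is r_4 = 0.44, with a weaker echo at lag 8 (0.25); the remaining lags stay at or below 0.11.
The dominant spike at lag 4 indicates a seasonal period of 4.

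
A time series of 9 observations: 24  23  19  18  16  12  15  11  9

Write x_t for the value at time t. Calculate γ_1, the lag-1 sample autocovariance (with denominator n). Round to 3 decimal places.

Mean x̄ = (24 + 23 + 19 + 18 + 16 + 12 + 15 + 11 + 9)/9 = 16.3333
Σ_{t=1}^{8}(x_t−x̄)(x_{t+1}−x̄) = 126.2222
γ_1 = 126.2222 / 9 = 14.025

14.025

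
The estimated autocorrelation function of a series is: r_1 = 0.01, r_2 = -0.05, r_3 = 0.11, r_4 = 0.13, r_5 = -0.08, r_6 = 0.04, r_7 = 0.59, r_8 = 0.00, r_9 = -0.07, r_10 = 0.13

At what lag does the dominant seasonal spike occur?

The largest autocorrelation is r_7 = 0.59; the remaining lags stay at or below 0.13.
The dominant spike at lag 7 indicates a seasonal period of 7.

7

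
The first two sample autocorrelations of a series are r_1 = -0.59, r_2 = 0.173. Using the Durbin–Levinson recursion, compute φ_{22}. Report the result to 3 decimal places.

φ_{22} = (r_2 − r_1²) / (1 − r_1²)
r_1² = (-0.59)² = 0.3481
Numerator = 0.173 − 0.3481 = -0.1751; denominator = 1 − 0.3481 = 0.6519
φ_{22} = -0.1751 / 0.6519 = -0.269

-0.269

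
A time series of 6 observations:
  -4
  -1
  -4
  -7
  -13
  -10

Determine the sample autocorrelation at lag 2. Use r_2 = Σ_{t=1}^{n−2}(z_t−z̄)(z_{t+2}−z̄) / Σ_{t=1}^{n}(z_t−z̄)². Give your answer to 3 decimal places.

Mean z̄ = (-4 − 1 − 4 − 7 − 13 − 10)/6 = -6.5000
Deviations from mean: 2.5000, 5.5000, 2.5000, -0.5000, -6.5000, -3.5000
Numerator Σ_{t=1}^{4}(z_t−z̄)(z_{t+2}−z̄) = -11.0000
Denominator Σ(z_t−z̄)² = 97.5000
r_2 = -11.0000 / 97.5000 = -0.113

-0.113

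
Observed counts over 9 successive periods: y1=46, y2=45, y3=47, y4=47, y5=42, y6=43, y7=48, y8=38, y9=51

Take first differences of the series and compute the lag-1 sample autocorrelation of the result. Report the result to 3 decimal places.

First differences Δy: -1, 2, 0, -5, 1, 5, -10, 13
Mean of differences = 0.6250
Numerator Σ(Δy_t−Δȳ)(Δy_{t+1}−Δȳ) = -178.0156
Denominator Σ(Δy_t−Δȳ)² = 321.8750
r_1(Δy) = -178.0156 / 321.8750 = -0.553

-0.553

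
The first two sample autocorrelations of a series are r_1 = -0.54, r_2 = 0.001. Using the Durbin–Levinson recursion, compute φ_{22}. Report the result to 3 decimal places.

-0.410

φ_{22} = (r_2 − r_1²) / (1 − r_1²)
r_1² = (-0.54)² = 0.2916
Numerator = 0.001 − 0.2916 = -0.2906; denominator = 1 − 0.2916 = 0.7084
φ_{22} = -0.2906 / 0.7084 = -0.410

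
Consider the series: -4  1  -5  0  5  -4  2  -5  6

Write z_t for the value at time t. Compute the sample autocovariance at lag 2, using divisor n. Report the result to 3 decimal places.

3.968

Mean z̄ = (-4 + 1 − 5 + 0 + 5 − 4 + 2 − 5 + 6)/9 = -0.4444
Σ_{t=1}^{7}(z_t−z̄)(z_{t+2}−z̄) = 35.7160
γ_2 = 35.7160 / 9 = 3.968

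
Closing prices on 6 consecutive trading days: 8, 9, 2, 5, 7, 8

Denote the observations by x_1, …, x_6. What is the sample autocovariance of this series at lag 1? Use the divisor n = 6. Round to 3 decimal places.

-0.125

Mean x̄ = (8 + 9 + 2 + 5 + 7 + 8)/6 = 6.5000
Deviations: 1.5000, 2.5000, -4.5000, -1.5000, 0.5000, 1.5000
Σ_{t=1}^{5}(x_t−x̄)(x_{t+1}−x̄) = -0.7500
γ_1 = -0.7500 / 6 = -0.125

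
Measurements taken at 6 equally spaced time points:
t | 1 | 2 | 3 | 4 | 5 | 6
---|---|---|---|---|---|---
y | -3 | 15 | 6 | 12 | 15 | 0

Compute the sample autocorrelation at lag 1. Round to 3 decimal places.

-0.396

Mean ȳ = (-3 + 15 + 6 + 12 + 15 + 0)/6 = 7.5000
Deviations from mean: -10.5000, 7.5000, -1.5000, 4.5000, 7.5000, -7.5000
Σ(y_t−ȳ)(y_{t+1}−ȳ) = (-78.7500) + (-11.2500) + (-6.7500) + (33.7500) + (-56.2500) = -119.2500
Denominator Σ(y_t−ȳ)² = 301.5000
r_1 = -119.2500 / 301.5000 = -0.396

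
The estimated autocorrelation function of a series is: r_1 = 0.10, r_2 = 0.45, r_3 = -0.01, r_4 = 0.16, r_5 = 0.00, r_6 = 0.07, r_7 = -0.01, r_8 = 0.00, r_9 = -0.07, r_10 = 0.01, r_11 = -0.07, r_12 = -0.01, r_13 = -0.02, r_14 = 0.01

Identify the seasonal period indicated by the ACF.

2

The largest autocorrelation is r_2 = 0.45, with a weaker echo at lag 4 (0.16); the remaining lags stay at or below 0.10.
The dominant spike at lag 2 indicates a seasonal period of 2.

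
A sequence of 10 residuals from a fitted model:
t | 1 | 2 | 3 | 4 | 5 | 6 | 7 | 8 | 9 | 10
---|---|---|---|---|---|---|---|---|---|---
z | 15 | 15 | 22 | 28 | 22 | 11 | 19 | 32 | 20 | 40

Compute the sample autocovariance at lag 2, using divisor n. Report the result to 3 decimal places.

-3.312

Mean z̄ = (15 + 15 + 22 + 28 + 22 + 11 + 19 + 32 + 20 + 40)/10 = 22.4000
Σ_{t=1}^{8}(z_t−z̄)(z_{t+2}−z̄) = -33.1200
γ_2 = -33.1200 / 10 = -3.312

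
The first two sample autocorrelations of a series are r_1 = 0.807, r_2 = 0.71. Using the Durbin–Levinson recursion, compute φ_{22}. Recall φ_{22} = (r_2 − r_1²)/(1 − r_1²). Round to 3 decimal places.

0.168

φ_{22} = (r_2 − r_1²) / (1 − r_1²)
r_1² = (0.807)² = 0.651249
Numerator = 0.71 − 0.6512 = 0.0588; denominator = 1 − 0.6512 = 0.3488
φ_{22} = 0.0588 / 0.3488 = 0.168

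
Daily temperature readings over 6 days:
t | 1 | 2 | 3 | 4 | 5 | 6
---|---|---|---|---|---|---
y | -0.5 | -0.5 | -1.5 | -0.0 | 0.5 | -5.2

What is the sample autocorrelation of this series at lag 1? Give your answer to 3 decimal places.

-0.226

Mean ȳ = (-0.5 − 0.5 − 1.5 − 0.0 + 0.5 − 5.2)/6 = -1.2000
Deviations from mean: 0.7000, 0.7000, -0.3000, 1.2000, 1.7000, -4.0000
Σ(y_t−ȳ)(y_{t+1}−ȳ) = (0.4900) + (-0.2100) + (-0.3600) + (2.0400) + (-6.8000) = -4.8400
Denominator Σ(y_t−ȳ)² = 21.4000
r_1 = -4.8400 / 21.4000 = -0.226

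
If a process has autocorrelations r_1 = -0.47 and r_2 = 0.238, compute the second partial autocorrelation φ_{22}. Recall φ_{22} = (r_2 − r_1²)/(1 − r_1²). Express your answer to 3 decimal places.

0.022

φ_{22} = (r_2 − r_1²) / (1 − r_1²)
r_1² = (-0.47)² = 0.2209
Numerator = 0.238 − 0.2209 = 0.0171; denominator = 1 − 0.2209 = 0.7791
φ_{22} = 0.0171 / 0.7791 = 0.022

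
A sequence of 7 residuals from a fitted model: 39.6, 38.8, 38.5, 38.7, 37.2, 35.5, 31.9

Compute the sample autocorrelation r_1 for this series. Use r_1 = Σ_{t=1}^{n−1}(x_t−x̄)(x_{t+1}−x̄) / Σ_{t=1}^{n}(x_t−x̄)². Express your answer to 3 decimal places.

Mean x̄ = (39.6 + 38.8 + 38.5 + 38.7 + 37.2 + 35.5 + 31.9)/7 = 37.1714
Σ(x_t−x̄)(x_{t+1}−x̄) = (3.9551) + (2.1637) + (2.0308) + (0.0437) + (-0.0478) + (8.8108) = 16.9563
Denominator Σ(x_t−x̄)² = 43.2343
r_1 = 16.9563 / 43.2343 = 0.392

0.392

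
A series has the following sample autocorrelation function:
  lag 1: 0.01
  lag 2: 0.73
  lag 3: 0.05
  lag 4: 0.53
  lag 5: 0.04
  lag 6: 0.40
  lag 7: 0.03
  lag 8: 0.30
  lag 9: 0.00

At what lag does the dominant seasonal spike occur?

2

The largest autocorrelation is r_2 = 0.73, with weaker echoes at lags 4 (0.53), 6 (0.40) and 8 (0.30); the remaining lags stay at or below 0.05.
The dominant spike at lag 2 indicates a seasonal period of 2.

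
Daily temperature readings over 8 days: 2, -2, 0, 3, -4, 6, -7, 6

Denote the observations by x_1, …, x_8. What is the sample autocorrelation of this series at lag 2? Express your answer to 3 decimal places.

0.480

Mean x̄ = (2 − 2 + 0 + 3 − 4 + 6 − 7 + 6)/8 = 0.5000
Deviations from mean: 1.5000, -2.5000, -0.5000, 2.5000, -4.5000, 5.5000, -7.5000, 5.5000
Numerator Σ_{t=1}^{6}(x_t−x̄)(x_{t+2}−x̄) = 73.0000
Denominator Σ(x_t−x̄)² = 152.0000
r_2 = 73.0000 / 152.0000 = 0.480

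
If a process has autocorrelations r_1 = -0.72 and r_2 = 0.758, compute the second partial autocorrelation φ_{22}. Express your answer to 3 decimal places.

0.498

φ_{22} = (r_2 − r_1²) / (1 − r_1²)
r_1² = (-0.72)² = 0.5184
Numerator = 0.758 − 0.5184 = 0.2396; denominator = 1 − 0.5184 = 0.4816
φ_{22} = 0.2396 / 0.4816 = 0.498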